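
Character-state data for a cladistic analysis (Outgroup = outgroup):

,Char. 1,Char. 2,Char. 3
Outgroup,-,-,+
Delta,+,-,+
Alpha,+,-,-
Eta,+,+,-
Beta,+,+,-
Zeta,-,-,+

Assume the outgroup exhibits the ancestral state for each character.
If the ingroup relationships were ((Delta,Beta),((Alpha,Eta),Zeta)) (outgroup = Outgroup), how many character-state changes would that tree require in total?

Map each character onto ((Delta,Beta),((Alpha,Eta),Zeta)) (rooted by Outgroup) and count the minimum state changes it requires (Fitch parsimony):
Char. 1: 2; Char. 2: 2; Char. 3: 2.
Total tree length = 6.

6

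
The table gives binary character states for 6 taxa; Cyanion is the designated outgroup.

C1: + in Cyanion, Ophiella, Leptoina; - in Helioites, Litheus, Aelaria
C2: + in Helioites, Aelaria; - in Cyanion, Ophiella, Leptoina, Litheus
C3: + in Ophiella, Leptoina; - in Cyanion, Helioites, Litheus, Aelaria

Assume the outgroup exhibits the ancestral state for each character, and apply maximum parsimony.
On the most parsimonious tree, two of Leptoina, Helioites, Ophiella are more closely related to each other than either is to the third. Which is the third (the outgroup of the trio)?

Helioites

Character polarity is set by the outgroup: the derived state is whichever differs from the outgroup's state, so for C1 the derived state is '-', and for the remaining characters it is '+'.
C1 (derived state '-') is shared by Aelaria, Helioites, and Litheus — a synapomorphy uniting that clade.
C2 (derived state '+') is shared by Aelaria and Helioites — a synapomorphy uniting that clade.
Only Leptoina and Ophiella show the derived state '+' for C3, supporting them as a clade.
Most parsimonious ingroup topology: ((Ophiella,Leptoina),((Helioites,Aelaria),Litheus)).
Ophiella and Leptoina share a more recent common ancestor with each other than either does with Helioites, so Helioites is the least closely related of the three.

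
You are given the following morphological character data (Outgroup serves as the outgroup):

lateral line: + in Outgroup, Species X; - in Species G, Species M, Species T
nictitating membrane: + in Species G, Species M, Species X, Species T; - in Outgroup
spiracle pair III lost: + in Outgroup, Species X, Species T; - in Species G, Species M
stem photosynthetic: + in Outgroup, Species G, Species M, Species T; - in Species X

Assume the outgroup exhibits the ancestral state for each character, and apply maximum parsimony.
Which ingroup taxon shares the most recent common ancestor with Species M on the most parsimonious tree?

Species G

Character polarity is set by the outgroup: the derived state is whichever differs from the outgroup's state, so for lateral line, spiracle pair III lost, stem photosynthetic the derived state is '-', and for the remaining characters it is '+'.
lateral line (derived state '-') is shared by Species G, Species M, and Species T — a synapomorphy uniting that clade.
nictitating membrane (derived state '+') is shared by all ingroup taxa — unites the whole ingroup.
Only Species G and Species M show the derived state '-' for spiracle pair III lost, supporting them as a clade.
stem photosynthetic: derived state '-' in Species X only — an autapomorphy, so it tells us nothing about relationships among taxa.
Most parsimonious ingroup topology: (((Species G,Species M),Species T),Species X).
Species M and Species G form a cherry on this tree, so they are sister taxa.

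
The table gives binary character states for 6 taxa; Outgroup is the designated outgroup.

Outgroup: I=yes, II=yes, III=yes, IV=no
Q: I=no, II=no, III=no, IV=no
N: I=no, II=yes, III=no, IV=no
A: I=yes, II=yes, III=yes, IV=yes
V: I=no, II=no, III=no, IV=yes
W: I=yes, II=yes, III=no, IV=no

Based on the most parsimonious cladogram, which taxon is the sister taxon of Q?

V

Character polarity is set by the outgroup: the derived state is whichever differs from the outgroup's state, so for I, II, III the derived state is 'no', and for the remaining characters it is 'yes'.
Only N, Q, and V show the derived state 'no' for I, supporting them as a clade.
Only Q and V show the derived state 'no' for II, supporting them as a clade.
Only N, Q, V, and W show the derived state 'no' for III, supporting them as a clade.
IV groups A and V, which is incompatible with the clades supported by the remaining characters; treating it as convergent (homoplasy) costs fewer steps than any alternative tree.
Most parsimonious ingroup topology: ((((Q,V),N),W),A).
Q and V form a cherry on this tree, so they are sister taxa.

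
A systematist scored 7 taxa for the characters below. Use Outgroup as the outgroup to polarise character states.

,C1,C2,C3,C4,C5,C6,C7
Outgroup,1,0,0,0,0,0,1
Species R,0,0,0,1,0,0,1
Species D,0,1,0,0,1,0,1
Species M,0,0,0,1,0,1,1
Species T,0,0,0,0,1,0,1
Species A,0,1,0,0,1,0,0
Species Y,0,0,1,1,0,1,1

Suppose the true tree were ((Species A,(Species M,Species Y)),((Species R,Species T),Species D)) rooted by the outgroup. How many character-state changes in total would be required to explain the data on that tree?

11

Map each character onto ((Species A,(Species M,Species Y)),((Species R,Species T),Species D)) (rooted by Outgroup) and count the minimum state changes it requires (Fitch parsimony):
C1: 1; C2: 2; C3: 1; C4: 2; C5: 3; C6: 1; C7: 1.
Total tree length = 11.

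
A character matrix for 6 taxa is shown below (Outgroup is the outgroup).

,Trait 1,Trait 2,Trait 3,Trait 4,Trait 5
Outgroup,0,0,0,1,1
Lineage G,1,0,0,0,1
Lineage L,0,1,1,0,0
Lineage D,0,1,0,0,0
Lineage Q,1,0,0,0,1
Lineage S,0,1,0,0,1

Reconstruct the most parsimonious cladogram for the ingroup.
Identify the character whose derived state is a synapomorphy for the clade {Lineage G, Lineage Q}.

Trait 1

Character polarity is set by the outgroup: the derived state is whichever differs from the outgroup's state, so for Trait 4, Trait 5 the derived state is '0', and for the remaining characters it is '1'.
Trait 1 (derived state '1') is shared by Lineage G and Lineage Q — a synapomorphy uniting that clade.
Trait 2 (derived state '1') is shared by Lineage D, Lineage L, and Lineage S — a synapomorphy uniting that clade.
Trait 3: derived state '1' in Lineage L only — an autapomorphy, so it tells us nothing about relationships among taxa.
All ingroup taxa share the derived state '0' for Trait 4; it defines the ingroup but does not resolve relationships within it.
Only Lineage D and Lineage L show the derived state '0' for Trait 5, supporting them as a clade.
Most parsimonious ingroup topology: ((Lineage G,Lineage Q),((Lineage L,Lineage D),Lineage S)).
The clade {Lineage G, Lineage Q} is supported by Trait 1: its derived state '1' occurs in exactly those taxa and in no other taxon (including the outgroup).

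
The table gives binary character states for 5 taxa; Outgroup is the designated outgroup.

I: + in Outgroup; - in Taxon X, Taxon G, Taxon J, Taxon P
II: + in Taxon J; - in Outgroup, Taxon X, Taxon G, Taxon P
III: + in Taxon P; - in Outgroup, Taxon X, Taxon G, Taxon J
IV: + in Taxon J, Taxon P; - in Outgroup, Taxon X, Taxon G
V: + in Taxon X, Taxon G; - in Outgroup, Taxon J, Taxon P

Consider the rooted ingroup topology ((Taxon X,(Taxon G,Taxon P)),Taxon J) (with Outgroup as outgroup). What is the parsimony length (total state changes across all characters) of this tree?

7

Map each character onto ((Taxon X,(Taxon G,Taxon P)),Taxon J) (rooted by Outgroup) and count the minimum state changes it requires (Fitch parsimony):
I: 1; II: 1; III: 1; IV: 2; V: 2.
Total tree length = 7.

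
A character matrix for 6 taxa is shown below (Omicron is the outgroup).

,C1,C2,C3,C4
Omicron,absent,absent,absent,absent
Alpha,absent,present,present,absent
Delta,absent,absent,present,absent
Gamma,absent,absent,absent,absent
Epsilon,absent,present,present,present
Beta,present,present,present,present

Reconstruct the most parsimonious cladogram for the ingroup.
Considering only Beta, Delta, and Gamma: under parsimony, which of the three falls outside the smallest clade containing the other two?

Gamma

The outgroup has state 'absent' for every character, so 'present' is the derived state throughout.
C1 (derived state 'present') is unique to Beta (autapomorphy; uninformative for grouping).
Only Alpha, Beta, and Epsilon show the derived state 'present' for C2, supporting them as a clade.
C3: derived state 'present' in Alpha, Beta, Delta, and Epsilon only — synapomorphy for {Alpha, Beta, Delta, Epsilon}.
C4 (derived state 'present') is shared by Beta and Epsilon — a synapomorphy uniting that clade.
Most parsimonious ingroup topology: (((Alpha,(Epsilon,Beta)),Delta),Gamma).
Beta and Delta share a more recent common ancestor with each other than either does with Gamma, so Gamma is the least closely related of the three.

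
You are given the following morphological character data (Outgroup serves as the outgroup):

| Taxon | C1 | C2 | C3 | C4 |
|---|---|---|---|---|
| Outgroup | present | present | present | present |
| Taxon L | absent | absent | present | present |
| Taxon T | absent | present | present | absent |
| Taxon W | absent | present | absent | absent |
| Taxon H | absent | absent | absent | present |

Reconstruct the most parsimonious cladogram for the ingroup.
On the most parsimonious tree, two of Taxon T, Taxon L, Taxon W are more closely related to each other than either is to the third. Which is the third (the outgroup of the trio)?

The outgroup has state 'present' for every character, so 'absent' is the derived state throughout.
C1 (derived state 'absent') is shared by all ingroup taxa — unites the whole ingroup.
C2 (derived state 'absent') is shared by Taxon H and Taxon L — a synapomorphy uniting that clade.
C3 (state 'absent') occurs in Taxon H and Taxon W but conflicts with the nesting implied by the other characters — most parsimoniously interpreted as homoplasy.
C4: derived state 'absent' in Taxon T and Taxon W only — synapomorphy for {Taxon T, Taxon W}.
Most parsimonious ingroup topology: ((Taxon L,Taxon H),(Taxon T,Taxon W)).
Taxon T and Taxon W share a more recent common ancestor with each other than either does with Taxon L, so Taxon L is the least closely related of the three.

Taxon L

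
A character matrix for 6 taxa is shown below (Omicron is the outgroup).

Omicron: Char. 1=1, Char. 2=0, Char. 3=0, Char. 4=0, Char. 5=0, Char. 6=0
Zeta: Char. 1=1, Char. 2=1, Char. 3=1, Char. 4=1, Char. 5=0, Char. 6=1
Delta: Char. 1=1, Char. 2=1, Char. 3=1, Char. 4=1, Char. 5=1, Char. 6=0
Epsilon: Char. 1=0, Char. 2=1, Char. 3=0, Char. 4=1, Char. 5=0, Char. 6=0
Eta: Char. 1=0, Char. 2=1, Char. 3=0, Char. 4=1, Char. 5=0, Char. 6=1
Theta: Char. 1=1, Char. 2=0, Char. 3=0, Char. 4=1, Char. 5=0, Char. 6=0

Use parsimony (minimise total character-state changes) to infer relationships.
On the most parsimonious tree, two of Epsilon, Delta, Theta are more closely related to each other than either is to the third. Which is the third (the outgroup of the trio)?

Character polarity is set by the outgroup: the derived state is whichever differs from the outgroup's state, so for Char. 1 the derived state is '0', and for the remaining characters it is '1'.
Char. 1 (derived state '0') is shared by Epsilon and Eta — a synapomorphy uniting that clade.
Char. 2 (derived state '1') is shared by Delta, Epsilon, Eta, and Zeta — a synapomorphy uniting that clade.
Only Delta and Zeta show the derived state '1' for Char. 3, supporting them as a clade.
Char. 4 (derived state '1') is shared by all ingroup taxa — unites the whole ingroup.
Char. 5 (derived state '1') is unique to Delta (autapomorphy; uninformative for grouping).
Char. 6 groups Eta and Zeta, which is incompatible with the clades supported by the remaining characters; treating it as convergent (homoplasy) costs fewer steps than any alternative tree.
Most parsimonious ingroup topology: (((Zeta,Delta),(Epsilon,Eta)),Theta).
Delta and Epsilon share a more recent common ancestor with each other than either does with Theta, so Theta is the least closely related of the three.

Theta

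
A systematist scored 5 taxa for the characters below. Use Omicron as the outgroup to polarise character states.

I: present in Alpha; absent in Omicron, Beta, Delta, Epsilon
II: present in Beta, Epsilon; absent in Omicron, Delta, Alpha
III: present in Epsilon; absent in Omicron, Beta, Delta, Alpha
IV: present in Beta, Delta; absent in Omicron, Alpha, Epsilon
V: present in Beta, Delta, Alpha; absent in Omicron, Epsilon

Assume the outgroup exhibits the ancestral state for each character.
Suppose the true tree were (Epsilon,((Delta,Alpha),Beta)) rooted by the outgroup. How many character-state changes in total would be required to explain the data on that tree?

7

Map each character onto (Epsilon,((Delta,Alpha),Beta)) (rooted by Omicron) and count the minimum state changes it requires (Fitch parsimony):
I: 1; II: 2; III: 1; IV: 2; V: 1.
Total tree length = 7.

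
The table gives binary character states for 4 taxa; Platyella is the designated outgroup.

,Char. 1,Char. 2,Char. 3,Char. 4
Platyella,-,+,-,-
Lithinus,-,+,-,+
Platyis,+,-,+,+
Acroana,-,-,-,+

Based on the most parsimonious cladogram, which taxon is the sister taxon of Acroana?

Platyis

Character polarity is set by the outgroup: the derived state is whichever differs from the outgroup's state, so for Char. 2 the derived state is '-', and for the remaining characters it is '+'.
Char. 1: derived state '+' in Platyis only — an autapomorphy, so it tells us nothing about relationships among taxa.
Char. 2 (derived state '-') is shared by Acroana and Platyis — a synapomorphy uniting that clade.
Char. 3: derived state '+' in Platyis only — an autapomorphy, so it tells us nothing about relationships among taxa.
All ingroup taxa share the derived state '+' for Char. 4; it defines the ingroup but does not resolve relationships within it.
Most parsimonious ingroup topology: (Lithinus,(Platyis,Acroana)).
Acroana and Platyis form a cherry on this tree, so they are sister taxa.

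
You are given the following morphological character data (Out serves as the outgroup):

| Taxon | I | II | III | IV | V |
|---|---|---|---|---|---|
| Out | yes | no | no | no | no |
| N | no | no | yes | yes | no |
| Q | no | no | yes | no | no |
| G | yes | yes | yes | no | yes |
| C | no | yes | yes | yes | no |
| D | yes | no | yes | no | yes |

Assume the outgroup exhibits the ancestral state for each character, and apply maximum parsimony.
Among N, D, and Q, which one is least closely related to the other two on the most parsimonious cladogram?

D

Character polarity is set by the outgroup: the derived state is whichever differs from the outgroup's state, so for I the derived state is 'no', and for the remaining characters it is 'yes'.
I (derived state 'no') is shared by C, N, and Q — a synapomorphy uniting that clade.
II (state 'yes') occurs in C and G but conflicts with the nesting implied by the other characters — most parsimoniously interpreted as homoplasy.
All ingroup taxa share the derived state 'yes' for III; it defines the ingroup but does not resolve relationships within it.
IV (derived state 'yes') is shared by C and N — a synapomorphy uniting that clade.
V: derived state 'yes' in D and G only — synapomorphy for {D, G}.
Most parsimonious ingroup topology: (((N,C),Q),(G,D)).
Q and N share a more recent common ancestor with each other than either does with D, so D is the least closely related of the three.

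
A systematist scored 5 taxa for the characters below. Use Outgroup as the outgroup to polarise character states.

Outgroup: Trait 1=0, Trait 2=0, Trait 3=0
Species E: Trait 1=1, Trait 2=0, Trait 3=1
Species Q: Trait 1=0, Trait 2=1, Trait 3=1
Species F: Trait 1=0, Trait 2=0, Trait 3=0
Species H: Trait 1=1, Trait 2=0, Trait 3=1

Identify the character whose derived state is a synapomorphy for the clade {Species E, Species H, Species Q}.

The outgroup has state '0' for every character, so '1' is the derived state throughout.
Only Species E and Species H show the derived state '1' for Trait 1, supporting them as a clade.
Trait 2: derived state '1' in Species Q only — an autapomorphy, so it tells us nothing about relationships among taxa.
Only Species E, Species H, and Species Q show the derived state '1' for Trait 3, supporting them as a clade.
Most parsimonious ingroup topology: (((Species E,Species H),Species Q),Species F).
The clade {Species E, Species H, Species Q} is supported by Trait 3: its derived state '1' occurs in exactly those taxa and in no other taxon (including the outgroup).

Trait 3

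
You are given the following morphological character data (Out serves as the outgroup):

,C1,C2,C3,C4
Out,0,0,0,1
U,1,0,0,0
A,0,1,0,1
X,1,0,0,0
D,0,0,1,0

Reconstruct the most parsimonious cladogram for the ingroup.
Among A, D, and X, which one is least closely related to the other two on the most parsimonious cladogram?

A

Character polarity is set by the outgroup: the derived state is whichever differs from the outgroup's state, so for C4 the derived state is '0', and for the remaining characters it is '1'.
C1 (derived state '1') is shared by U and X — a synapomorphy uniting that clade.
C2: derived state '1' in A only — an autapomorphy, so it tells us nothing about relationships among taxa.
C3 (derived state '1') is unique to D (autapomorphy; uninformative for grouping).
Only D, U, and X show the derived state '0' for C4, supporting them as a clade.
Most parsimonious ingroup topology: (((U,X),D),A).
X and D share a more recent common ancestor with each other than either does with A, so A is the least closely related of the three.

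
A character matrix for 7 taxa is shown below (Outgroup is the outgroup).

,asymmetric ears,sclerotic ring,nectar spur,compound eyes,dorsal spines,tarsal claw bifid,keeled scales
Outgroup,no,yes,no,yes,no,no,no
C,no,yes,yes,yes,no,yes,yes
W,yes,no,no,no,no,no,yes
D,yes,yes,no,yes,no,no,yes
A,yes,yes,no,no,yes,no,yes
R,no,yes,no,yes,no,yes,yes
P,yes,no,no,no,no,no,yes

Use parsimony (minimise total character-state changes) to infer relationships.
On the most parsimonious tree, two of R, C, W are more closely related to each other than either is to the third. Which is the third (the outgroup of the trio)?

Character polarity is set by the outgroup: the derived state is whichever differs from the outgroup's state, so for sclerotic ring, compound eyes the derived state is 'no', and for the remaining characters it is 'yes'.
Only A, D, P, and W show the derived state 'yes' for asymmetric ears, supporting them as a clade.
sclerotic ring (derived state 'no') is shared by P and W — a synapomorphy uniting that clade.
nectar spur: derived state 'yes' in C only — an autapomorphy, so it tells us nothing about relationships among taxa.
compound eyes: derived state 'no' in A, P, and W only — synapomorphy for {A, P, W}.
dorsal spines (derived state 'yes') is unique to A (autapomorphy; uninformative for grouping).
Only C and R show the derived state 'yes' for tarsal claw bifid, supporting them as a clade.
keeled scales (derived state 'yes') is shared by all ingroup taxa — unites the whole ingroup.
Most parsimonious ingroup topology: ((C,R),(((W,P),A),D)).
C and R share a more recent common ancestor with each other than either does with W, so W is the least closely related of the three.

W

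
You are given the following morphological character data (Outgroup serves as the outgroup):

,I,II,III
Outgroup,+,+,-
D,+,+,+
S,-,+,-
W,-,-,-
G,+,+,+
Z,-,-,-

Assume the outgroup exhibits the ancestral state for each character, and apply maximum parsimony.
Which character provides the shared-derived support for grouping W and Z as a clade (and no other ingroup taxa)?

II

Character polarity is set by the outgroup: the derived state is whichever differs from the outgroup's state, so for I, II the derived state is '-', and for the remaining characters it is '+'.
Only S, W, and Z show the derived state '-' for I, supporting them as a clade.
II: derived state '-' in W and Z only — synapomorphy for {W, Z}.
III (derived state '+') is shared by D and G — a synapomorphy uniting that clade.
Most parsimonious ingroup topology: ((D,G),(S,(W,Z))).
The clade {W, Z} is supported by II: its derived state '-' occurs in exactly those taxa and in no other taxon (including the outgroup).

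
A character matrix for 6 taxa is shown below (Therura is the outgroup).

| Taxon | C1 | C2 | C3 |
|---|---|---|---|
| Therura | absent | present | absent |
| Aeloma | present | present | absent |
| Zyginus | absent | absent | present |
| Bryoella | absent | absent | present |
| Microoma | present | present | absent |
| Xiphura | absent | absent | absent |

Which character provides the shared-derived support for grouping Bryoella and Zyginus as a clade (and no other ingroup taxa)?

Character polarity is set by the outgroup: the derived state is whichever differs from the outgroup's state, so for C2 the derived state is 'absent', and for the remaining characters it is 'present'.
C1: derived state 'present' in Aeloma and Microoma only — synapomorphy for {Aeloma, Microoma}.
C2: derived state 'absent' in Bryoella, Xiphura, and Zyginus only — synapomorphy for {Bryoella, Xiphura, Zyginus}.
Only Bryoella and Zyginus show the derived state 'present' for C3, supporting them as a clade.
Most parsimonious ingroup topology: ((Aeloma,Microoma),((Zyginus,Bryoella),Xiphura)).
The clade {Bryoella, Zyginus} is supported by C3: its derived state 'present' occurs in exactly those taxa and in no other taxon (including the outgroup).

C3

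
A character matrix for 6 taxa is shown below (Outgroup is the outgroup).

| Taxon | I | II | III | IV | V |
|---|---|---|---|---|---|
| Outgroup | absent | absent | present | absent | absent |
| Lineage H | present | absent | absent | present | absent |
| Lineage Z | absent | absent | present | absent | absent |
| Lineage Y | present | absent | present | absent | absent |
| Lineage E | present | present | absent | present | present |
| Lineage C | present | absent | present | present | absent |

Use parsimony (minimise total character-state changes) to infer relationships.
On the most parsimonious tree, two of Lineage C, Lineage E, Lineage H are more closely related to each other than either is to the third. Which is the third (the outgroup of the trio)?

Lineage C

Character polarity is set by the outgroup: the derived state is whichever differs from the outgroup's state, so for III the derived state is 'absent', and for the remaining characters it is 'present'.
I: derived state 'present' in Lineage C, Lineage E, Lineage H, and Lineage Y only — synapomorphy for {Lineage C, Lineage E, Lineage H, Lineage Y}.
II: derived state 'present' in Lineage E only — an autapomorphy, so it tells us nothing about relationships among taxa.
III: derived state 'absent' in Lineage E and Lineage H only — synapomorphy for {Lineage E, Lineage H}.
IV: derived state 'present' in Lineage C, Lineage E, and Lineage H only — synapomorphy for {Lineage C, Lineage E, Lineage H}.
V: derived state 'present' in Lineage E only — an autapomorphy, so it tells us nothing about relationships among taxa.
Most parsimonious ingroup topology: ((((Lineage H,Lineage E),Lineage C),Lineage Y),Lineage Z).
Lineage H and Lineage E share a more recent common ancestor with each other than either does with Lineage C, so Lineage C is the least closely related of the three.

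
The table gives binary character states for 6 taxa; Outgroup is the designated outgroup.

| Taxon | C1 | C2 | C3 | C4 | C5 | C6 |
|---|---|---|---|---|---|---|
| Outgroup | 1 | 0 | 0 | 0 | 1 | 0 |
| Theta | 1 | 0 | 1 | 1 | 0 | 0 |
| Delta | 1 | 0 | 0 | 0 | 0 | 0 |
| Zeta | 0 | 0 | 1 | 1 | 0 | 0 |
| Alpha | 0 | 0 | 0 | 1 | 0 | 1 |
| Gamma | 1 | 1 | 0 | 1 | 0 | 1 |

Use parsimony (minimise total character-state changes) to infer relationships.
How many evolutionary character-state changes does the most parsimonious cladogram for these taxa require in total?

Character polarity is set by the outgroup: the derived state is whichever differs from the outgroup's state, so for C1, C5 the derived state is '0', and for the remaining characters it is '1'.
C1 groups Alpha and Zeta, which is incompatible with the clades supported by the remaining characters; treating it as convergent (homoplasy) costs fewer steps than any alternative tree.
C2: derived state '1' in Gamma only — an autapomorphy, so it tells us nothing about relationships among taxa.
C3: derived state '1' in Theta and Zeta only — synapomorphy for {Theta, Zeta}.
C4: derived state '1' in Alpha, Gamma, Theta, and Zeta only — synapomorphy for {Alpha, Gamma, Theta, Zeta}.
C5 (derived state '0') is shared by all ingroup taxa — unites the whole ingroup.
C6 (derived state '1') is shared by Alpha and Gamma — a synapomorphy uniting that clade.
Most parsimonious ingroup topology: (((Theta,Zeta),(Alpha,Gamma)),Delta).
Changes per character on this tree: C1: 2; C2: 1; C3: 1; C4: 1; C5: 1; C6: 1.
Total = 7.

7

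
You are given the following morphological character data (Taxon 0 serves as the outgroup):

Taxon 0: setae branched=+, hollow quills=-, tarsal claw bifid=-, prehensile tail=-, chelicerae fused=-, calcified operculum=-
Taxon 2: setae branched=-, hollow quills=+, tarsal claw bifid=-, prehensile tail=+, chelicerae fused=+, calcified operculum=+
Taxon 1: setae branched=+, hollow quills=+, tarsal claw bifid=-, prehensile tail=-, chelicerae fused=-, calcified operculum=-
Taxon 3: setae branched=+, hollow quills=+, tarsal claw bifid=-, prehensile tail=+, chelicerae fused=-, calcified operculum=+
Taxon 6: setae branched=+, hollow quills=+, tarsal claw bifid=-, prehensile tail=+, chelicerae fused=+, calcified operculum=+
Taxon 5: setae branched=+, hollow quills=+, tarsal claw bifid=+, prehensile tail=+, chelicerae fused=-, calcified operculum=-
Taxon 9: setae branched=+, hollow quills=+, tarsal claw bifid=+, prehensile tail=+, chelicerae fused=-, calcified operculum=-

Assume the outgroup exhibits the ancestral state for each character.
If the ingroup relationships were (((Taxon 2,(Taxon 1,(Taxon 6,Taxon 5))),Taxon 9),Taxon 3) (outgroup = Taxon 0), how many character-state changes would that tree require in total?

11

Map each character onto (((Taxon 2,(Taxon 1,(Taxon 6,Taxon 5))),Taxon 9),Taxon 3) (rooted by Taxon 0) and count the minimum state changes it requires (Fitch parsimony):
setae branched: 1; hollow quills: 1; tarsal claw bifid: 2; prehensile tail: 2; chelicerae fused: 2; calcified operculum: 3.
Total tree length = 11.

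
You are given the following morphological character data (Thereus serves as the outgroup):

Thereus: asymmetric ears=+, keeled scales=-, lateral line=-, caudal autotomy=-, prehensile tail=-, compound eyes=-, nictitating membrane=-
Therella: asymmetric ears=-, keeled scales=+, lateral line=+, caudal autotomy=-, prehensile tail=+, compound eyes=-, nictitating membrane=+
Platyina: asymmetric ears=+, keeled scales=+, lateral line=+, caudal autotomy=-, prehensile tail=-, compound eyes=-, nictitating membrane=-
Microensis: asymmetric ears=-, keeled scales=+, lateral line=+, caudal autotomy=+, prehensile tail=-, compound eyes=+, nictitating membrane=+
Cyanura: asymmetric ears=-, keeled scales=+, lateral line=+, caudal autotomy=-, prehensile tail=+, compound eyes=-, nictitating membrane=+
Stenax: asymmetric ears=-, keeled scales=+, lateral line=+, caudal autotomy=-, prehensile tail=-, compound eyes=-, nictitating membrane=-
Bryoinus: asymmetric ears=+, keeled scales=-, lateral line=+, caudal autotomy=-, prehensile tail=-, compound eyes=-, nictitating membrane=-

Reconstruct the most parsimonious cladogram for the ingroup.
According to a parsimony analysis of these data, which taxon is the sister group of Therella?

Character polarity is set by the outgroup: the derived state is whichever differs from the outgroup's state, so for asymmetric ears the derived state is '-', and for the remaining characters it is '+'.
Only Cyanura, Microensis, Stenax, and Therella show the derived state '-' for asymmetric ears, supporting them as a clade.
keeled scales (derived state '+') is shared by Cyanura, Microensis, Platyina, Stenax, and Therella — a synapomorphy uniting that clade.
lateral line (derived state '+') is shared by all ingroup taxa — unites the whole ingroup.
caudal autotomy (derived state '+') is unique to Microensis (autapomorphy; uninformative for grouping).
prehensile tail: derived state '+' in Cyanura and Therella only — synapomorphy for {Cyanura, Therella}.
compound eyes (derived state '+') is unique to Microensis (autapomorphy; uninformative for grouping).
nictitating membrane: derived state '+' in Cyanura, Microensis, and Therella only — synapomorphy for {Cyanura, Microensis, Therella}.
Most parsimonious ingroup topology: (((((Therella,Cyanura),Microensis),Stenax),Platyina),Bryoinus).
Therella and Cyanura form a cherry on this tree, so they are sister taxa.

Cyanura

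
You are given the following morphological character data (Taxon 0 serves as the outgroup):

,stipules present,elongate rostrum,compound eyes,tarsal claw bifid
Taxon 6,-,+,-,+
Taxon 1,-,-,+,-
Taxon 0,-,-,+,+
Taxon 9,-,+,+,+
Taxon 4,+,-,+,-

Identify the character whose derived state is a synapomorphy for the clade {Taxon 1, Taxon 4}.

Character polarity is set by the outgroup: the derived state is whichever differs from the outgroup's state, so for compound eyes, tarsal claw bifid the derived state is '-', and for the remaining characters it is '+'.
stipules present: derived state '+' in Taxon 4 only — an autapomorphy, so it tells us nothing about relationships among taxa.
elongate rostrum (derived state '+') is shared by Taxon 6 and Taxon 9 — a synapomorphy uniting that clade.
compound eyes: derived state '-' in Taxon 6 only — an autapomorphy, so it tells us nothing about relationships among taxa.
tarsal claw bifid: derived state '-' in Taxon 1 and Taxon 4 only — synapomorphy for {Taxon 1, Taxon 4}.
Most parsimonious ingroup topology: ((Taxon 1,Taxon 4),(Taxon 6,Taxon 9)).
The clade {Taxon 1, Taxon 4} is supported by tarsal claw bifid: its derived state '-' occurs in exactly those taxa and in no other taxon (including the outgroup).

tarsal claw bifid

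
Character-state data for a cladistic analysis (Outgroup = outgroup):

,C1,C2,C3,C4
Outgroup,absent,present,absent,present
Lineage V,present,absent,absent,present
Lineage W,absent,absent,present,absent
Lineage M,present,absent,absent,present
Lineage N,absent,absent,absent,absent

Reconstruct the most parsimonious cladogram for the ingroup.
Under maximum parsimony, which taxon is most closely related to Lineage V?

Character polarity is set by the outgroup: the derived state is whichever differs from the outgroup's state, so for C2, C4 the derived state is 'absent', and for the remaining characters it is 'present'.
C1 (derived state 'present') is shared by Lineage M and Lineage V — a synapomorphy uniting that clade.
All ingroup taxa share the derived state 'absent' for C2; it defines the ingroup but does not resolve relationships within it.
C3: derived state 'present' in Lineage W only — an autapomorphy, so it tells us nothing about relationships among taxa.
C4: derived state 'absent' in Lineage N and Lineage W only — synapomorphy for {Lineage N, Lineage W}.
Most parsimonious ingroup topology: ((Lineage V,Lineage M),(Lineage W,Lineage N)).
Lineage V and Lineage M form a cherry on this tree, so they are sister taxa.

Lineage M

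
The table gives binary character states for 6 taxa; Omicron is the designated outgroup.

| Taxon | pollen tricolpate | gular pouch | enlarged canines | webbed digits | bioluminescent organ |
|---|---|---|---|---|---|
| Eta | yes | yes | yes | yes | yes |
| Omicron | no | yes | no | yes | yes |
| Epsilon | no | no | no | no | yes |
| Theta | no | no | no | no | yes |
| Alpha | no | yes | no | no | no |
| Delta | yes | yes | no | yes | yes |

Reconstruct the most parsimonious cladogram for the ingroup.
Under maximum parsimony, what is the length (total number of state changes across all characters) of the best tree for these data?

5

Character polarity is set by the outgroup: the derived state is whichever differs from the outgroup's state, so for gular pouch, webbed digits, bioluminescent organ the derived state is 'no', and for the remaining characters it is 'yes'.
pollen tricolpate: derived state 'yes' in Delta and Eta only — synapomorphy for {Delta, Eta}.
Only Epsilon and Theta show the derived state 'no' for gular pouch, supporting them as a clade.
enlarged canines (derived state 'yes') is unique to Eta (autapomorphy; uninformative for grouping).
webbed digits: derived state 'no' in Alpha, Epsilon, and Theta only — synapomorphy for {Alpha, Epsilon, Theta}.
bioluminescent organ (derived state 'no') is unique to Alpha (autapomorphy; uninformative for grouping).
Most parsimonious ingroup topology: (((Epsilon,Theta),Alpha),(Delta,Eta)).
Changes per character on this tree: pollen tricolpate: 1; gular pouch: 1; enlarged canines: 1; webbed digits: 1; bioluminescent organ: 1.
Total = 5.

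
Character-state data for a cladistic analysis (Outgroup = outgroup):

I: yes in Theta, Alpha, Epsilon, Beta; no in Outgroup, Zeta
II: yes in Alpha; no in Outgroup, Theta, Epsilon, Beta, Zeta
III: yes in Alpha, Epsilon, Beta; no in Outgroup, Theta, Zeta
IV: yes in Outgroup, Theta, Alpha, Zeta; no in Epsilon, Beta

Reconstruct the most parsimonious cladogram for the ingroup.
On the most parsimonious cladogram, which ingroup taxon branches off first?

Character polarity is set by the outgroup: the derived state is whichever differs from the outgroup's state, so for IV the derived state is 'no', and for the remaining characters it is 'yes'.
Only Alpha, Beta, Epsilon, and Theta show the derived state 'yes' for I, supporting them as a clade.
II (derived state 'yes') is unique to Alpha (autapomorphy; uninformative for grouping).
III (derived state 'yes') is shared by Alpha, Beta, and Epsilon — a synapomorphy uniting that clade.
IV: derived state 'no' in Beta and Epsilon only — synapomorphy for {Beta, Epsilon}.
Most parsimonious ingroup topology: ((Theta,(Alpha,(Epsilon,Beta))),Zeta).
Zeta is sister to the clade containing all other ingroup taxa, so it is the earliest-diverging (most basal) ingroup lineage.

Zeta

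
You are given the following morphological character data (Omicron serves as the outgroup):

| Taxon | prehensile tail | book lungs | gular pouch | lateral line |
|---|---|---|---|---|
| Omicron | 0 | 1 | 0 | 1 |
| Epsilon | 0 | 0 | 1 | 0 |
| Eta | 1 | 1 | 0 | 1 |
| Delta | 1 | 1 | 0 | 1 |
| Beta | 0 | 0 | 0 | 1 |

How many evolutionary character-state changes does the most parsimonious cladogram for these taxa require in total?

Character polarity is set by the outgroup: the derived state is whichever differs from the outgroup's state, so for book lungs, lateral line the derived state is '0', and for the remaining characters it is '1'.
Only Delta and Eta show the derived state '1' for prehensile tail, supporting them as a clade.
Only Beta and Epsilon show the derived state '0' for book lungs, supporting them as a clade.
gular pouch: derived state '1' in Epsilon only — an autapomorphy, so it tells us nothing about relationships among taxa.
lateral line (derived state '0') is unique to Epsilon (autapomorphy; uninformative for grouping).
Most parsimonious ingroup topology: ((Epsilon,Beta),(Eta,Delta)).
Changes per character on this tree: prehensile tail: 1; book lungs: 1; gular pouch: 1; lateral line: 1.
Total = 4.

4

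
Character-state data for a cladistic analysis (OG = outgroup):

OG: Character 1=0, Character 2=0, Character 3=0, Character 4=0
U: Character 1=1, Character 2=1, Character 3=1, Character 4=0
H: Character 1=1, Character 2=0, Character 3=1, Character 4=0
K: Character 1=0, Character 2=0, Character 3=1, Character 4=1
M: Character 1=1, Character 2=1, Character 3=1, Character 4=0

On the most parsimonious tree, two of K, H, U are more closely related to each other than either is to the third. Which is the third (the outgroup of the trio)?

The outgroup has state '0' for every character, so '1' is the derived state throughout.
Only H, M, and U show the derived state '1' for Character 1, supporting them as a clade.
Character 2: derived state '1' in M and U only — synapomorphy for {M, U}.
All ingroup taxa share the derived state '1' for Character 3; it defines the ingroup but does not resolve relationships within it.
Character 4: derived state '1' in K only — an autapomorphy, so it tells us nothing about relationships among taxa.
Most parsimonious ingroup topology: (K,((M,U),H)).
H and U share a more recent common ancestor with each other than either does with K, so K is the least closely related of the three.

K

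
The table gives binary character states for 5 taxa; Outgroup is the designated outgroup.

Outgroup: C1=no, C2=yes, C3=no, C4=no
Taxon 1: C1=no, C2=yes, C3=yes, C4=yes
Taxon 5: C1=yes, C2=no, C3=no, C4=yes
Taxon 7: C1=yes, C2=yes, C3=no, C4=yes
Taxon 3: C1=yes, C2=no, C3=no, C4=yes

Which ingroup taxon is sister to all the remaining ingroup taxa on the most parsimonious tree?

Character polarity is set by the outgroup: the derived state is whichever differs from the outgroup's state, so for C2 the derived state is 'no', and for the remaining characters it is 'yes'.
C1: derived state 'yes' in Taxon 3, Taxon 5, and Taxon 7 only — synapomorphy for {Taxon 3, Taxon 5, Taxon 7}.
C2: derived state 'no' in Taxon 3 and Taxon 5 only — synapomorphy for {Taxon 3, Taxon 5}.
C3: derived state 'yes' in Taxon 1 only — an autapomorphy, so it tells us nothing about relationships among taxa.
C4 (derived state 'yes') is shared by all ingroup taxa — unites the whole ingroup.
Most parsimonious ingroup topology: (Taxon 1,((Taxon 5,Taxon 3),Taxon 7)).
Taxon 1 is sister to the clade containing all other ingroup taxa, so it is the earliest-diverging (most basal) ingroup lineage.

Taxon 1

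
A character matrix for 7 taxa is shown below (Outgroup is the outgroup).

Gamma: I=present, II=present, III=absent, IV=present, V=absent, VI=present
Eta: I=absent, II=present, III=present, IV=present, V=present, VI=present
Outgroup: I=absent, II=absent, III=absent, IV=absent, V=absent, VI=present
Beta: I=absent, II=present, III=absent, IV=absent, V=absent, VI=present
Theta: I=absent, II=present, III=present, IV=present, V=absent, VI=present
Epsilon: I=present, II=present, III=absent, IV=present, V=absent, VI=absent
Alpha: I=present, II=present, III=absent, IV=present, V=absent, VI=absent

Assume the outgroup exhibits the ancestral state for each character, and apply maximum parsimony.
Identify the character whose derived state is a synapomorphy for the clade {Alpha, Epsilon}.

Character polarity is set by the outgroup: the derived state is whichever differs from the outgroup's state, so for VI the derived state is 'absent', and for the remaining characters it is 'present'.
Only Alpha, Epsilon, and Gamma show the derived state 'present' for I, supporting them as a clade.
All ingroup taxa share the derived state 'present' for II; it defines the ingroup but does not resolve relationships within it.
III (derived state 'present') is shared by Eta and Theta — a synapomorphy uniting that clade.
IV (derived state 'present') is shared by Alpha, Epsilon, Eta, Gamma, and Theta — a synapomorphy uniting that clade.
V: derived state 'present' in Eta only — an autapomorphy, so it tells us nothing about relationships among taxa.
Only Alpha and Epsilon show the derived state 'absent' for VI, supporting them as a clade.
Most parsimonious ingroup topology: (Beta,((Gamma,(Epsilon,Alpha)),(Theta,Eta))).
The clade {Alpha, Epsilon} is supported by VI: its derived state 'absent' occurs in exactly those taxa and in no other taxon (including the outgroup).

VI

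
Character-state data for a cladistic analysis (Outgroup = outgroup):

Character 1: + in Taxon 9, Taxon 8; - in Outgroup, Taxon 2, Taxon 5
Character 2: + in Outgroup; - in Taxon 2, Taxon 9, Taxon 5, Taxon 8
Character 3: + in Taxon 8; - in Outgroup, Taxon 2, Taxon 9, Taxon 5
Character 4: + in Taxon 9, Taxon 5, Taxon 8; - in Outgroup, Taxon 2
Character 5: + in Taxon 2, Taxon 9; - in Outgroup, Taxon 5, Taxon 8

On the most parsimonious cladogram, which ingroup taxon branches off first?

Taxon 2

Character polarity is set by the outgroup: the derived state is whichever differs from the outgroup's state, so for Character 2 the derived state is '-', and for the remaining characters it is '+'.
Character 1 (derived state '+') is shared by Taxon 8 and Taxon 9 — a synapomorphy uniting that clade.
Character 2 (derived state '-') is shared by all ingroup taxa — unites the whole ingroup.
Character 3 (derived state '+') is unique to Taxon 8 (autapomorphy; uninformative for grouping).
Only Taxon 5, Taxon 8, and Taxon 9 show the derived state '+' for Character 4, supporting them as a clade.
Character 5 groups Taxon 2 and Taxon 9, which is incompatible with the clades supported by the remaining characters; treating it as convergent (homoplasy) costs fewer steps than any alternative tree.
Most parsimonious ingroup topology: (Taxon 2,((Taxon 9,Taxon 8),Taxon 5)).
Taxon 2 is sister to the clade containing all other ingroup taxa, so it is the earliest-diverging (most basal) ingroup lineage.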